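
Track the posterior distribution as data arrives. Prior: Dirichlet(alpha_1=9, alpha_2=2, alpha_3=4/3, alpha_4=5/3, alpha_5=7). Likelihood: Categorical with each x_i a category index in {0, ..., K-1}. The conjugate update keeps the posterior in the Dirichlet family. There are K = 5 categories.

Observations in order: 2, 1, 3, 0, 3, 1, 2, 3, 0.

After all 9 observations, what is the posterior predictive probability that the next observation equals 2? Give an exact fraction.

obs 1: x=2 → posterior Dirichlet(9, 2, 7/3, 5/3, 7)
obs 2: x=1 → posterior Dirichlet(9, 3, 7/3, 5/3, 7)
obs 3: x=3 → posterior Dirichlet(9, 3, 7/3, 8/3, 7)
obs 4: x=0 → posterior Dirichlet(10, 3, 7/3, 8/3, 7)
obs 5: x=3 → posterior Dirichlet(10, 3, 7/3, 11/3, 7)
obs 6: x=1 → posterior Dirichlet(10, 4, 7/3, 11/3, 7)
obs 7: x=2 → posterior Dirichlet(10, 4, 10/3, 11/3, 7)
obs 8: x=3 → posterior Dirichlet(10, 4, 10/3, 14/3, 7)
obs 9: x=0 → posterior Dirichlet(11, 4, 10/3, 14/3, 7)

1/9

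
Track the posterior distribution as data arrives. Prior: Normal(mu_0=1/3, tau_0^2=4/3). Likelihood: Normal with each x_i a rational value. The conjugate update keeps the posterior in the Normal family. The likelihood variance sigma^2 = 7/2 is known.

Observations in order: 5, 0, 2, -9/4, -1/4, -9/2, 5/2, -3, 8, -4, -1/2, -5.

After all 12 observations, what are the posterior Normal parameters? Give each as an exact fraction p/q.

mu_0=-1/13, tau_0^2=28/117

obs 1: x=5 → posterior Normal(47/29, 28/29)
obs 2: x=0 → posterior Normal(47/37, 28/37)
obs 3: x=2 → posterior Normal(7/5, 28/45)
obs 4: x=-9/4 → posterior Normal(45/53, 28/53)
obs 5: x=-1/4 → posterior Normal(43/61, 28/61)
obs 6: x=-9/2 → posterior Normal(7/69, 28/69)
obs 7: x=5/2 → posterior Normal(27/77, 4/11)
obs 8: x=-3 → posterior Normal(3/85, 28/85)
obs 9: x=8 → posterior Normal(67/93, 28/93)
obs 10: x=-4 → posterior Normal(35/101, 28/101)
obs 11: x=-1/2 → posterior Normal(31/109, 28/109)
obs 12: x=-5 → posterior Normal(-1/13, 28/117)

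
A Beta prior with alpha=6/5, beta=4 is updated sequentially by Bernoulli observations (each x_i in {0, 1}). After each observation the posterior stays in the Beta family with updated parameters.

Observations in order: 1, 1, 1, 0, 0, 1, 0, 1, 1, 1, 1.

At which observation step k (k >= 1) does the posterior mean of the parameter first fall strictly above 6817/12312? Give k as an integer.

obs 1: x=1 → posterior Beta(11/5, 4)
obs 2: x=1 → posterior Beta(16/5, 4)
obs 3: x=1 → posterior Beta(21/5, 4)
obs 4: x=0 → posterior Beta(21/5, 5)
obs 5: x=0 → posterior Beta(21/5, 6)
obs 6: x=1 → posterior Beta(26/5, 6)
obs 7: x=0 → posterior Beta(26/5, 7)
obs 8: x=1 → posterior Beta(31/5, 7)
obs 9: x=1 → posterior Beta(36/5, 7)
obs 10: x=1 → posterior Beta(41/5, 7)
obs 11: x=1 → posterior Beta(46/5, 7)

k = 11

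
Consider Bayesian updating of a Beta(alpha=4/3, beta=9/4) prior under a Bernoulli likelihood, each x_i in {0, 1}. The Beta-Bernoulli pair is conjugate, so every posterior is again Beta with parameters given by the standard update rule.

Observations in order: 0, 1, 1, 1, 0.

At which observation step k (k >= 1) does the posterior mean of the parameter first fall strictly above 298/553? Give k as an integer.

obs 1: x=0 → posterior Beta(4/3, 13/4)
obs 2: x=1 → posterior Beta(7/3, 13/4)
obs 3: x=1 → posterior Beta(10/3, 13/4)
obs 4: x=1 → posterior Beta(13/3, 13/4)
obs 5: x=0 → posterior Beta(13/3, 17/4)

k = 4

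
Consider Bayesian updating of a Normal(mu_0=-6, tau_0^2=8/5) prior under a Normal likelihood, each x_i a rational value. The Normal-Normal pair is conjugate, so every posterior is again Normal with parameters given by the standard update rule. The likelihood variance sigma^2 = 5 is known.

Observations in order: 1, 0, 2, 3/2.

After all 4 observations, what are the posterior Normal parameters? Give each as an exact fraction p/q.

mu_0=-2, tau_0^2=40/57

obs 1: x=1 → posterior Normal(-142/33, 40/33)
obs 2: x=0 → posterior Normal(-142/41, 40/41)
obs 3: x=2 → posterior Normal(-18/7, 40/49)
obs 4: x=3/2 → posterior Normal(-2, 40/57)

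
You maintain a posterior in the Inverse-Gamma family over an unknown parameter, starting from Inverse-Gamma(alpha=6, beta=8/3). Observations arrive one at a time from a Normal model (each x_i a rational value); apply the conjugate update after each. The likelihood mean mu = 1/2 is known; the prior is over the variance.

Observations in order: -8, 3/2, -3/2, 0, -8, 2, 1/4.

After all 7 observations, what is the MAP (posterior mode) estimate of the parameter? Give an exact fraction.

obs 1: x=-8 → posterior Inverse-Gamma(13/2, 931/24)
obs 2: x=3/2 → posterior Inverse-Gamma(7, 943/24)
obs 3: x=-3/2 → posterior Inverse-Gamma(15/2, 991/24)
obs 4: x=0 → posterior Inverse-Gamma(8, 497/12)
obs 5: x=-8 → posterior Inverse-Gamma(17/2, 1861/24)
obs 6: x=2 → posterior Inverse-Gamma(9, 236/3)
obs 7: x=1/4 → posterior Inverse-Gamma(19/2, 7555/96)

7555/1008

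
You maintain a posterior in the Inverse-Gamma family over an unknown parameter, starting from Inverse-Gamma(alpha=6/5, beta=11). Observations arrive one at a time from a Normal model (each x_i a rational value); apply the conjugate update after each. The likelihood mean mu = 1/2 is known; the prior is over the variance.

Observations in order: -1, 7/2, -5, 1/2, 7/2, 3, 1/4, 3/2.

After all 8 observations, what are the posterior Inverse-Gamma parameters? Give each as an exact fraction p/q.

alpha=26/5, beta=1277/32

obs 1: x=-1 → posterior Inverse-Gamma(17/10, 97/8)
obs 2: x=7/2 → posterior Inverse-Gamma(11/5, 133/8)
obs 3: x=-5 → posterior Inverse-Gamma(27/10, 127/4)
obs 4: x=1/2 → posterior Inverse-Gamma(16/5, 127/4)
obs 5: x=7/2 → posterior Inverse-Gamma(37/10, 145/4)
obs 6: x=3 → posterior Inverse-Gamma(21/5, 315/8)
obs 7: x=1/4 → posterior Inverse-Gamma(47/10, 1261/32)
obs 8: x=3/2 → posterior Inverse-Gamma(26/5, 1277/32)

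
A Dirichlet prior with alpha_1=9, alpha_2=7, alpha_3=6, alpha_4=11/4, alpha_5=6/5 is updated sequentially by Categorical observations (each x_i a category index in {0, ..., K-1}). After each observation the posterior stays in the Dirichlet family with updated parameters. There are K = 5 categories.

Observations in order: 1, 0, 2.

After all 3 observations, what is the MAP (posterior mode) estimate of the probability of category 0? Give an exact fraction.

180/479

obs 1: x=1 → posterior Dirichlet(9, 8, 6, 11/4, 6/5)
obs 2: x=0 → posterior Dirichlet(10, 8, 6, 11/4, 6/5)
obs 3: x=2 → posterior Dirichlet(10, 8, 7, 11/4, 6/5)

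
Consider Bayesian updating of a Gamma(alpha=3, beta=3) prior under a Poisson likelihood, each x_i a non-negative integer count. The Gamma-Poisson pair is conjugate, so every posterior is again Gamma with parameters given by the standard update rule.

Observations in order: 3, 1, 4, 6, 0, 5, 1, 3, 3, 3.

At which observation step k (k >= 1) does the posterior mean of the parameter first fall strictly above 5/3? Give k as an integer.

k = 3

obs 1: x=3 → posterior Gamma(6, 4)
obs 2: x=1 → posterior Gamma(7, 5)
obs 3: x=4 → posterior Gamma(11, 6)
obs 4: x=6 → posterior Gamma(17, 7)
obs 5: x=0 → posterior Gamma(17, 8)
obs 6: x=5 → posterior Gamma(22, 9)
obs 7: x=1 → posterior Gamma(23, 10)
obs 8: x=3 → posterior Gamma(26, 11)
obs 9: x=3 → posterior Gamma(29, 12)
obs 10: x=3 → posterior Gamma(32, 13)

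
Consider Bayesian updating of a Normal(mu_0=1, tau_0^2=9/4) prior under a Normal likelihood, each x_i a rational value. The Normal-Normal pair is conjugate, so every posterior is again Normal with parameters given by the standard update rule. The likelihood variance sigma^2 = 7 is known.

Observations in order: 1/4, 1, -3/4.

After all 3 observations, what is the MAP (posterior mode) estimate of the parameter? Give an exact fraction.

13/22

obs 1: x=1/4 → posterior Normal(121/148, 63/37)
obs 2: x=1 → posterior Normal(157/184, 63/46)
obs 3: x=-3/4 → posterior Normal(13/22, 63/55)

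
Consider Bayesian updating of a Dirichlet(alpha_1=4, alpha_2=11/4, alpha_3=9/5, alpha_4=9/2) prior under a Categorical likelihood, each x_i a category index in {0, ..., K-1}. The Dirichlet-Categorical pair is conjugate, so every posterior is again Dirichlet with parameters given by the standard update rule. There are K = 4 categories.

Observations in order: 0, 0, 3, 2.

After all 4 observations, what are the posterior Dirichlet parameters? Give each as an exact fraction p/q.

alpha_1=6, alpha_2=11/4, alpha_3=14/5, alpha_4=11/2

obs 1: x=0 → posterior Dirichlet(5, 11/4, 9/5, 9/2)
obs 2: x=0 → posterior Dirichlet(6, 11/4, 9/5, 9/2)
obs 3: x=3 → posterior Dirichlet(6, 11/4, 9/5, 11/2)
obs 4: x=2 → posterior Dirichlet(6, 11/4, 14/5, 11/2)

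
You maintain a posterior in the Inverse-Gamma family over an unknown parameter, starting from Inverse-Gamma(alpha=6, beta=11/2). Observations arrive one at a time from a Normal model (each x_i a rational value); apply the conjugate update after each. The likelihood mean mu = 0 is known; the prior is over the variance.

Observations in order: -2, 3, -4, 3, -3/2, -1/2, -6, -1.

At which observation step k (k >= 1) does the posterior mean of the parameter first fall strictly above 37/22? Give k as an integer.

obs 1: x=-2 → posterior Inverse-Gamma(13/2, 15/2)
obs 2: x=3 → posterior Inverse-Gamma(7, 12)
obs 3: x=-4 → posterior Inverse-Gamma(15/2, 20)
obs 4: x=3 → posterior Inverse-Gamma(8, 49/2)
obs 5: x=-3/2 → posterior Inverse-Gamma(17/2, 205/8)
obs 6: x=-1/2 → posterior Inverse-Gamma(9, 103/4)
obs 7: x=-6 → posterior Inverse-Gamma(19/2, 175/4)
obs 8: x=-1 → posterior Inverse-Gamma(10, 177/4)

k = 2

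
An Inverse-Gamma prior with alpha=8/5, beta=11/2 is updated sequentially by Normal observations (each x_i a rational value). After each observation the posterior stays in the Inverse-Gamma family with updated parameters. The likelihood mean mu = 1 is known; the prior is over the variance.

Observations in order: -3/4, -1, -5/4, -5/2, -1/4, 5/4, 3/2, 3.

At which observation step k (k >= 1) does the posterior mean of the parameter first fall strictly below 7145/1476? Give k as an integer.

k = 7

obs 1: x=-3/4 → posterior Inverse-Gamma(21/10, 225/32)
obs 2: x=-1 → posterior Inverse-Gamma(13/5, 289/32)
obs 3: x=-5/4 → posterior Inverse-Gamma(31/10, 185/16)
obs 4: x=-5/2 → posterior Inverse-Gamma(18/5, 283/16)
obs 5: x=-1/4 → posterior Inverse-Gamma(41/10, 591/32)
obs 6: x=5/4 → posterior Inverse-Gamma(23/5, 37/2)
obs 7: x=3/2 → posterior Inverse-Gamma(51/10, 149/8)
obs 8: x=3 → posterior Inverse-Gamma(28/5, 165/8)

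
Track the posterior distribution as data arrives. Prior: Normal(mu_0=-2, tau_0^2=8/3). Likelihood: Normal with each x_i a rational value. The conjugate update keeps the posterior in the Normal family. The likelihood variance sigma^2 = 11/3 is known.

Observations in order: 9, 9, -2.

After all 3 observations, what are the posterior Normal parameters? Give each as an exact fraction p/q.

mu_0=106/35, tau_0^2=88/105

obs 1: x=9 → posterior Normal(50/19, 88/57)
obs 2: x=9 → posterior Normal(122/27, 88/81)
obs 3: x=-2 → posterior Normal(106/35, 88/105)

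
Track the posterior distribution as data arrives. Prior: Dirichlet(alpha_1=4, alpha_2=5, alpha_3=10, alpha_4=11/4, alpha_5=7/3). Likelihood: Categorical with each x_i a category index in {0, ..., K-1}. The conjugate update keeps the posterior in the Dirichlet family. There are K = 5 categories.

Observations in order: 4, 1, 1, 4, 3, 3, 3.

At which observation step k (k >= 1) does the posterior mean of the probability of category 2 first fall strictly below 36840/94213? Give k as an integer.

k = 2

obs 1: x=4 → posterior Dirichlet(4, 5, 10, 11/4, 10/3)
obs 2: x=1 → posterior Dirichlet(4, 6, 10, 11/4, 10/3)
obs 3: x=1 → posterior Dirichlet(4, 7, 10, 11/4, 10/3)
obs 4: x=4 → posterior Dirichlet(4, 7, 10, 11/4, 13/3)
obs 5: x=3 → posterior Dirichlet(4, 7, 10, 15/4, 13/3)
obs 6: x=3 → posterior Dirichlet(4, 7, 10, 19/4, 13/3)
obs 7: x=3 → posterior Dirichlet(4, 7, 10, 23/4, 13/3)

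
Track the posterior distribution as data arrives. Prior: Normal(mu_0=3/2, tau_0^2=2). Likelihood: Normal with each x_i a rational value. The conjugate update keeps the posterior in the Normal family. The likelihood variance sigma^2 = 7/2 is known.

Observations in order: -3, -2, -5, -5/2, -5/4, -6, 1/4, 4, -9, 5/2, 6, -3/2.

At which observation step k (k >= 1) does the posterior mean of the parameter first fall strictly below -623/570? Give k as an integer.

k = 3

obs 1: x=-3 → posterior Normal(-3/22, 14/11)
obs 2: x=-2 → posterior Normal(-19/30, 14/15)
obs 3: x=-5 → posterior Normal(-59/38, 14/19)
obs 4: x=-5/2 → posterior Normal(-79/46, 14/23)
obs 5: x=-5/4 → posterior Normal(-89/54, 14/27)
obs 6: x=-6 → posterior Normal(-137/62, 14/31)
obs 7: x=1/4 → posterior Normal(-27/14, 2/5)
obs 8: x=4 → posterior Normal(-103/78, 14/39)
obs 9: x=-9 → posterior Normal(-175/86, 14/43)
obs 10: x=5/2 → posterior Normal(-155/94, 14/47)
obs 11: x=6 → posterior Normal(-107/102, 14/51)
obs 12: x=-3/2 → posterior Normal(-119/110, 14/55)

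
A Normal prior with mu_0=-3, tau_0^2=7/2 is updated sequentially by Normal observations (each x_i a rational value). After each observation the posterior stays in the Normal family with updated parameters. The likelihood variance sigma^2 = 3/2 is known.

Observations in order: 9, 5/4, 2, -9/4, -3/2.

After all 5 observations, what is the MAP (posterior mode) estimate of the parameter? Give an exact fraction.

obs 1: x=9 → posterior Normal(27/5, 21/20)
obs 2: x=5/4 → posterior Normal(251/68, 21/34)
obs 3: x=2 → posterior Normal(307/96, 7/16)
obs 4: x=-9/4 → posterior Normal(61/31, 21/62)
obs 5: x=-3/2 → posterior Normal(101/76, 21/76)

101/76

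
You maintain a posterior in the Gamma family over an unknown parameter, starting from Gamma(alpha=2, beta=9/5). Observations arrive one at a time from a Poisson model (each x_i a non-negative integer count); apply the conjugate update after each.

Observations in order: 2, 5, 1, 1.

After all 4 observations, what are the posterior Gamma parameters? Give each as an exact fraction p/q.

obs 1: x=2 → posterior Gamma(4, 14/5)
obs 2: x=5 → posterior Gamma(9, 19/5)
obs 3: x=1 → posterior Gamma(10, 24/5)
obs 4: x=1 → posterior Gamma(11, 29/5)

alpha=11, beta=29/5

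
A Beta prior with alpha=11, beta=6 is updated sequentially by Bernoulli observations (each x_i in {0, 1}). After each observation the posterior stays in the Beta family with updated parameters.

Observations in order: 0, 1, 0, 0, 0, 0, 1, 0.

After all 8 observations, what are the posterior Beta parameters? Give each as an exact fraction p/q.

obs 1: x=0 → posterior Beta(11, 7)
obs 2: x=1 → posterior Beta(12, 7)
obs 3: x=0 → posterior Beta(12, 8)
obs 4: x=0 → posterior Beta(12, 9)
obs 5: x=0 → posterior Beta(12, 10)
obs 6: x=0 → posterior Beta(12, 11)
obs 7: x=1 → posterior Beta(13, 11)
obs 8: x=0 → posterior Beta(13, 12)

alpha=13, beta=12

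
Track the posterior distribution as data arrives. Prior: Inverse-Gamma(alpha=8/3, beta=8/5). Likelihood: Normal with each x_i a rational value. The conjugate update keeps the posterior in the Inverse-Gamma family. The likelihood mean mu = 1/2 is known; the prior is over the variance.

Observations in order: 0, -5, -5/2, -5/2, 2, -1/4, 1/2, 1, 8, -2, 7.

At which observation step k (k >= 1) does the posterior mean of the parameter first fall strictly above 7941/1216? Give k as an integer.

k = 3

obs 1: x=0 → posterior Inverse-Gamma(19/6, 69/40)
obs 2: x=-5 → posterior Inverse-Gamma(11/3, 337/20)
obs 3: x=-5/2 → posterior Inverse-Gamma(25/6, 427/20)
obs 4: x=-5/2 → posterior Inverse-Gamma(14/3, 517/20)
obs 5: x=2 → posterior Inverse-Gamma(31/6, 1079/40)
obs 6: x=-1/4 → posterior Inverse-Gamma(17/3, 4361/160)
obs 7: x=1/2 → posterior Inverse-Gamma(37/6, 4361/160)
obs 8: x=1 → posterior Inverse-Gamma(20/3, 4381/160)
obs 9: x=8 → posterior Inverse-Gamma(43/6, 8881/160)
obs 10: x=-2 → posterior Inverse-Gamma(23/3, 9381/160)
obs 11: x=7 → posterior Inverse-Gamma(49/6, 12761/160)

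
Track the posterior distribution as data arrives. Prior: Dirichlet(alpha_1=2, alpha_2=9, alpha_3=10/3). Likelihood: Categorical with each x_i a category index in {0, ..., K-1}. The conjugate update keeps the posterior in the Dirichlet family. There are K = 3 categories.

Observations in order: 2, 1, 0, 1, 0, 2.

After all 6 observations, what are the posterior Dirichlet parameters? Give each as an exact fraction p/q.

alpha_1=4, alpha_2=11, alpha_3=16/3

obs 1: x=2 → posterior Dirichlet(2, 9, 13/3)
obs 2: x=1 → posterior Dirichlet(2, 10, 13/3)
obs 3: x=0 → posterior Dirichlet(3, 10, 13/3)
obs 4: x=1 → posterior Dirichlet(3, 11, 13/3)
obs 5: x=0 → posterior Dirichlet(4, 11, 13/3)
obs 6: x=2 → posterior Dirichlet(4, 11, 16/3)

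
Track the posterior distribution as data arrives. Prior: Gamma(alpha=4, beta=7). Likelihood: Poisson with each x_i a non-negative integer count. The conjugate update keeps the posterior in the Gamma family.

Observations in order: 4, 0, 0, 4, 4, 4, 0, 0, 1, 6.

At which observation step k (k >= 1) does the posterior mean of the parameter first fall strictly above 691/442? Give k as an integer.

k = 10

obs 1: x=4 → posterior Gamma(8, 8)
obs 2: x=0 → posterior Gamma(8, 9)
obs 3: x=0 → posterior Gamma(8, 10)
obs 4: x=4 → posterior Gamma(12, 11)
obs 5: x=4 → posterior Gamma(16, 12)
obs 6: x=4 → posterior Gamma(20, 13)
obs 7: x=0 → posterior Gamma(20, 14)
obs 8: x=0 → posterior Gamma(20, 15)
obs 9: x=1 → posterior Gamma(21, 16)
obs 10: x=6 → posterior Gamma(27, 17)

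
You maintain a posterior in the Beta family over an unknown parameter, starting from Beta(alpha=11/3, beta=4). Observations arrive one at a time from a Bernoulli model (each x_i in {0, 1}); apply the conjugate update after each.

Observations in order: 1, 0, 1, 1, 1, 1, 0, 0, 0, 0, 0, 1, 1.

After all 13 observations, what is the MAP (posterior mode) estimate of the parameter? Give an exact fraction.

29/56

obs 1: x=1 → posterior Beta(14/3, 4)
obs 2: x=0 → posterior Beta(14/3, 5)
obs 3: x=1 → posterior Beta(17/3, 5)
obs 4: x=1 → posterior Beta(20/3, 5)
obs 5: x=1 → posterior Beta(23/3, 5)
obs 6: x=1 → posterior Beta(26/3, 5)
obs 7: x=0 → posterior Beta(26/3, 6)
obs 8: x=0 → posterior Beta(26/3, 7)
obs 9: x=0 → posterior Beta(26/3, 8)
obs 10: x=0 → posterior Beta(26/3, 9)
obs 11: x=0 → posterior Beta(26/3, 10)
obs 12: x=1 → posterior Beta(29/3, 10)
obs 13: x=1 → posterior Beta(32/3, 10)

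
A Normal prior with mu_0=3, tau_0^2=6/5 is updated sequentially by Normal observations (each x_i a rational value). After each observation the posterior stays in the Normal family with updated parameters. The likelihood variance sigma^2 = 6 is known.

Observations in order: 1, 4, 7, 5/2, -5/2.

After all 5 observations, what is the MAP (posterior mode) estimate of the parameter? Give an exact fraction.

27/10

obs 1: x=1 → posterior Normal(8/3, 1)
obs 2: x=4 → posterior Normal(20/7, 6/7)
obs 3: x=7 → posterior Normal(27/8, 3/4)
obs 4: x=5/2 → posterior Normal(59/18, 2/3)
obs 5: x=-5/2 → posterior Normal(27/10, 3/5)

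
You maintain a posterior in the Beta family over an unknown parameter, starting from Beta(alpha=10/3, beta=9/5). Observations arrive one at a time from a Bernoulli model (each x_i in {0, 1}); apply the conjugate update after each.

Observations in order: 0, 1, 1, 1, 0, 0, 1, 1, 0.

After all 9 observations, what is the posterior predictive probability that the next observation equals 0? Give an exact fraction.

obs 1: x=0 → posterior Beta(10/3, 14/5)
obs 2: x=1 → posterior Beta(13/3, 14/5)
obs 3: x=1 → posterior Beta(16/3, 14/5)
obs 4: x=1 → posterior Beta(19/3, 14/5)
obs 5: x=0 → posterior Beta(19/3, 19/5)
obs 6: x=0 → posterior Beta(19/3, 24/5)
obs 7: x=1 → posterior Beta(22/3, 24/5)
obs 8: x=1 → posterior Beta(25/3, 24/5)
obs 9: x=0 → posterior Beta(25/3, 29/5)

87/212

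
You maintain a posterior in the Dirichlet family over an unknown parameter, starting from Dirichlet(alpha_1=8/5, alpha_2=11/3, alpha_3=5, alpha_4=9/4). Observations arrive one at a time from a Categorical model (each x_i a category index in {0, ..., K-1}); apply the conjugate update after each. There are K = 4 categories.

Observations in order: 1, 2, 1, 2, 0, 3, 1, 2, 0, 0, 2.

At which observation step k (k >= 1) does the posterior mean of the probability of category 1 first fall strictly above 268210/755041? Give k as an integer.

k = 3

obs 1: x=1 → posterior Dirichlet(8/5, 14/3, 5, 9/4)
obs 2: x=2 → posterior Dirichlet(8/5, 14/3, 6, 9/4)
obs 3: x=1 → posterior Dirichlet(8/5, 17/3, 6, 9/4)
obs 4: x=2 → posterior Dirichlet(8/5, 17/3, 7, 9/4)
obs 5: x=0 → posterior Dirichlet(13/5, 17/3, 7, 9/4)
obs 6: x=3 → posterior Dirichlet(13/5, 17/3, 7, 13/4)
obs 7: x=1 → posterior Dirichlet(13/5, 20/3, 7, 13/4)
obs 8: x=2 → posterior Dirichlet(13/5, 20/3, 8, 13/4)
obs 9: x=0 → posterior Dirichlet(18/5, 20/3, 8, 13/4)
obs 10: x=0 → posterior Dirichlet(23/5, 20/3, 8, 13/4)
obs 11: x=2 → posterior Dirichlet(23/5, 20/3, 9, 13/4)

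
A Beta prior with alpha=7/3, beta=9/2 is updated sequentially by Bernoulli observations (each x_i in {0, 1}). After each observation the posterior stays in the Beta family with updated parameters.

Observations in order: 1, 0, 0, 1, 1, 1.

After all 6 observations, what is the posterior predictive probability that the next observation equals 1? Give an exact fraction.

obs 1: x=1 → posterior Beta(10/3, 9/2)
obs 2: x=0 → posterior Beta(10/3, 11/2)
obs 3: x=0 → posterior Beta(10/3, 13/2)
obs 4: x=1 → posterior Beta(13/3, 13/2)
obs 5: x=1 → posterior Beta(16/3, 13/2)
obs 6: x=1 → posterior Beta(19/3, 13/2)

38/77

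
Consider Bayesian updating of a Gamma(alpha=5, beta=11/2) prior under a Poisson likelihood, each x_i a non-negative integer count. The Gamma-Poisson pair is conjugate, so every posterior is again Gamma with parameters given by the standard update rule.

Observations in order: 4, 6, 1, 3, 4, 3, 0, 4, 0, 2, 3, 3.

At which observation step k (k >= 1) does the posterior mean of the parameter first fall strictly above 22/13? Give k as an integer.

obs 1: x=4 → posterior Gamma(9, 13/2)
obs 2: x=6 → posterior Gamma(15, 15/2)
obs 3: x=1 → posterior Gamma(16, 17/2)
obs 4: x=3 → posterior Gamma(19, 19/2)
obs 5: x=4 → posterior Gamma(23, 21/2)
obs 6: x=3 → posterior Gamma(26, 23/2)
obs 7: x=0 → posterior Gamma(26, 25/2)
obs 8: x=4 → posterior Gamma(30, 27/2)
obs 9: x=0 → posterior Gamma(30, 29/2)
obs 10: x=2 → posterior Gamma(32, 31/2)
obs 11: x=3 → posterior Gamma(35, 33/2)
obs 12: x=3 → posterior Gamma(38, 35/2)

k = 2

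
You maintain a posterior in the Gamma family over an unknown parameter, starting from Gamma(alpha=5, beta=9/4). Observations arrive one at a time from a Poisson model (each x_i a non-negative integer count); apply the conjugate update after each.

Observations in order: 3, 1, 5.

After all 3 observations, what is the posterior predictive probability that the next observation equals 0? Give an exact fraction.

obs 1: x=3 → posterior Gamma(8, 13/4)
obs 2: x=1 → posterior Gamma(9, 17/4)
obs 3: x=5 → posterior Gamma(14, 21/4)

3243919932521508681/37252902984619140625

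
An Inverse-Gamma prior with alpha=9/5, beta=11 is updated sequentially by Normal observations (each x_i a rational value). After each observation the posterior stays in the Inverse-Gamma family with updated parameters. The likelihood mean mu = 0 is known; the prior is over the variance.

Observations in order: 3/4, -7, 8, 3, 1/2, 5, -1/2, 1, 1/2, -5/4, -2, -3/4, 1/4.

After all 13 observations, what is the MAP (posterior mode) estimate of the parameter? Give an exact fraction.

obs 1: x=3/4 → posterior Inverse-Gamma(23/10, 361/32)
obs 2: x=-7 → posterior Inverse-Gamma(14/5, 1145/32)
obs 3: x=8 → posterior Inverse-Gamma(33/10, 2169/32)
obs 4: x=3 → posterior Inverse-Gamma(19/5, 2313/32)
obs 5: x=1/2 → posterior Inverse-Gamma(43/10, 2317/32)
obs 6: x=5 → posterior Inverse-Gamma(24/5, 2717/32)
obs 7: x=-1/2 → posterior Inverse-Gamma(53/10, 2721/32)
obs 8: x=1 → posterior Inverse-Gamma(29/5, 2737/32)
obs 9: x=1/2 → posterior Inverse-Gamma(63/10, 2741/32)
obs 10: x=-5/4 → posterior Inverse-Gamma(34/5, 1383/16)
obs 11: x=-2 → posterior Inverse-Gamma(73/10, 1415/16)
obs 12: x=-3/4 → posterior Inverse-Gamma(39/5, 2839/32)
obs 13: x=1/4 → posterior Inverse-Gamma(83/10, 355/4)

1775/186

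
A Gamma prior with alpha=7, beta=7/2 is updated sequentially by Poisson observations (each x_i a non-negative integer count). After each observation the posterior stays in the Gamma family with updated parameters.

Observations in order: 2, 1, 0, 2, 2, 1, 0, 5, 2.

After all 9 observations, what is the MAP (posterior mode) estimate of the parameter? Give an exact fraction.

obs 1: x=2 → posterior Gamma(9, 9/2)
obs 2: x=1 → posterior Gamma(10, 11/2)
obs 3: x=0 → posterior Gamma(10, 13/2)
obs 4: x=2 → posterior Gamma(12, 15/2)
obs 5: x=2 → posterior Gamma(14, 17/2)
obs 6: x=1 → posterior Gamma(15, 19/2)
obs 7: x=0 → posterior Gamma(15, 21/2)
obs 8: x=5 → posterior Gamma(20, 23/2)
obs 9: x=2 → posterior Gamma(22, 25/2)

42/25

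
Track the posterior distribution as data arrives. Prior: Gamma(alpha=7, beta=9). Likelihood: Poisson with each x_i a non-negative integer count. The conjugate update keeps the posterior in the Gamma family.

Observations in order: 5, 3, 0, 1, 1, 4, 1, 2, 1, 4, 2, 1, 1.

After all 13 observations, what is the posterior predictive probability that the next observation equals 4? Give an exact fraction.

11751698141051408660946169846494344039480489410560/242063847902005849254176436075394136454464685331703

obs 1: x=5 → posterior Gamma(12, 10)
obs 2: x=3 → posterior Gamma(15, 11)
obs 3: x=0 → posterior Gamma(15, 12)
obs 4: x=1 → posterior Gamma(16, 13)
obs 5: x=1 → posterior Gamma(17, 14)
obs 6: x=4 → posterior Gamma(21, 15)
obs 7: x=1 → posterior Gamma(22, 16)
obs 8: x=2 → posterior Gamma(24, 17)
obs 9: x=1 → posterior Gamma(25, 18)
obs 10: x=4 → posterior Gamma(29, 19)
obs 11: x=2 → posterior Gamma(31, 20)
obs 12: x=1 → posterior Gamma(32, 21)
obs 13: x=1 → posterior Gamma(33, 22)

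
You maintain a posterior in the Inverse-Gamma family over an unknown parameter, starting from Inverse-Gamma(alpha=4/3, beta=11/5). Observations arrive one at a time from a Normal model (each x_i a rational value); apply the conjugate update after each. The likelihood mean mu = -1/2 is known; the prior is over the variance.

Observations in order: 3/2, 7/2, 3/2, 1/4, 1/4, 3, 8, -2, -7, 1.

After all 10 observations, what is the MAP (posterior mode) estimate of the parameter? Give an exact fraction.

19293/1760

obs 1: x=3/2 → posterior Inverse-Gamma(11/6, 21/5)
obs 2: x=7/2 → posterior Inverse-Gamma(7/3, 61/5)
obs 3: x=3/2 → posterior Inverse-Gamma(17/6, 71/5)
obs 4: x=1/4 → posterior Inverse-Gamma(10/3, 2317/160)
obs 5: x=1/4 → posterior Inverse-Gamma(23/6, 1181/80)
obs 6: x=3 → posterior Inverse-Gamma(13/3, 1671/80)
obs 7: x=8 → posterior Inverse-Gamma(29/6, 4561/80)
obs 8: x=-2 → posterior Inverse-Gamma(16/3, 4651/80)
obs 9: x=-7 → posterior Inverse-Gamma(35/6, 6341/80)
obs 10: x=1 → posterior Inverse-Gamma(19/3, 6431/80)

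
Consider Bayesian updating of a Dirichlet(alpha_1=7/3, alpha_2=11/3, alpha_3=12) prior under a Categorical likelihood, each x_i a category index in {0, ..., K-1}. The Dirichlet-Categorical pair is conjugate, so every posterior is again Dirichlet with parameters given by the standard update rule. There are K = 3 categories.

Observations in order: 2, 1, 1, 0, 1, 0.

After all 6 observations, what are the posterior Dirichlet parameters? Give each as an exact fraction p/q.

alpha_1=13/3, alpha_2=20/3, alpha_3=13

obs 1: x=2 → posterior Dirichlet(7/3, 11/3, 13)
obs 2: x=1 → posterior Dirichlet(7/3, 14/3, 13)
obs 3: x=1 → posterior Dirichlet(7/3, 17/3, 13)
obs 4: x=0 → posterior Dirichlet(10/3, 17/3, 13)
obs 5: x=1 → posterior Dirichlet(10/3, 20/3, 13)
obs 6: x=0 → posterior Dirichlet(13/3, 20/3, 13)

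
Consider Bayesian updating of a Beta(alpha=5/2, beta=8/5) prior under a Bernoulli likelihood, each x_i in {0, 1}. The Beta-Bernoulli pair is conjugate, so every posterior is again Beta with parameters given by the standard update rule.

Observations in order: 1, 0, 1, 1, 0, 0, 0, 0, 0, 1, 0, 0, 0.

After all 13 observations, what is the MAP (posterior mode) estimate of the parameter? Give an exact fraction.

obs 1: x=1 → posterior Beta(7/2, 8/5)
obs 2: x=0 → posterior Beta(7/2, 13/5)
obs 3: x=1 → posterior Beta(9/2, 13/5)
obs 4: x=1 → posterior Beta(11/2, 13/5)
obs 5: x=0 → posterior Beta(11/2, 18/5)
obs 6: x=0 → posterior Beta(11/2, 23/5)
obs 7: x=0 → posterior Beta(11/2, 28/5)
obs 8: x=0 → posterior Beta(11/2, 33/5)
obs 9: x=0 → posterior Beta(11/2, 38/5)
obs 10: x=1 → posterior Beta(13/2, 38/5)
obs 11: x=0 → posterior Beta(13/2, 43/5)
obs 12: x=0 → posterior Beta(13/2, 48/5)
obs 13: x=0 → posterior Beta(13/2, 53/5)

55/151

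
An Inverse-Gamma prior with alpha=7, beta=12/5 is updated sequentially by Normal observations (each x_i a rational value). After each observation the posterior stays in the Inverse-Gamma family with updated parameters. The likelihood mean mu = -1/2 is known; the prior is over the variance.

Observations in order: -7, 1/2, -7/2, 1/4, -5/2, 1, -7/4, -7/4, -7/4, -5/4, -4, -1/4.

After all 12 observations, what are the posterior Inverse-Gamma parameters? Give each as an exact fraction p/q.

obs 1: x=-7 → posterior Inverse-Gamma(15/2, 941/40)
obs 2: x=1/2 → posterior Inverse-Gamma(8, 961/40)
obs 3: x=-7/2 → posterior Inverse-Gamma(17/2, 1141/40)
obs 4: x=1/4 → posterior Inverse-Gamma(9, 4609/160)
obs 5: x=-5/2 → posterior Inverse-Gamma(19/2, 4929/160)
obs 6: x=1 → posterior Inverse-Gamma(10, 5109/160)
obs 7: x=-7/4 → posterior Inverse-Gamma(21/2, 2617/80)
obs 8: x=-7/4 → posterior Inverse-Gamma(11, 5359/160)
obs 9: x=-7/4 → posterior Inverse-Gamma(23/2, 1371/40)
obs 10: x=-5/4 → posterior Inverse-Gamma(12, 5529/160)
obs 11: x=-4 → posterior Inverse-Gamma(25/2, 6509/160)
obs 12: x=-1/4 → posterior Inverse-Gamma(13, 3257/80)

alpha=13, beta=3257/80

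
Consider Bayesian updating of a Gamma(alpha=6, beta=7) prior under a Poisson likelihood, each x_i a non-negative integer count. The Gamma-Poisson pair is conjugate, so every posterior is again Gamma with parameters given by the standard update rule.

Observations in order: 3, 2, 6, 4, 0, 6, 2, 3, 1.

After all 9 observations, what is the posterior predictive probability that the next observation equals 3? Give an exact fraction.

obs 1: x=3 → posterior Gamma(9, 8)
obs 2: x=2 → posterior Gamma(11, 9)
obs 3: x=6 → posterior Gamma(17, 10)
obs 4: x=4 → posterior Gamma(21, 11)
obs 5: x=0 → posterior Gamma(21, 12)
obs 6: x=6 → posterior Gamma(27, 13)
obs 7: x=2 → posterior Gamma(29, 14)
obs 8: x=3 → posterior Gamma(32, 15)
obs 9: x=1 → posterior Gamma(33, 16)

2096139380232980934934387581779692182568960/11633549665058175578832094238737833478284593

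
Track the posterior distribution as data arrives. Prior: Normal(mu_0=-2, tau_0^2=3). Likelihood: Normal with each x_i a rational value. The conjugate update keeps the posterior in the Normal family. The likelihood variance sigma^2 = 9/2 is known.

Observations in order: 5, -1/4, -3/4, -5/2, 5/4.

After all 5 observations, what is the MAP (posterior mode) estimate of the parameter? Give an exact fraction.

obs 1: x=5 → posterior Normal(4/5, 9/5)
obs 2: x=-1/4 → posterior Normal(1/2, 9/7)
obs 3: x=-3/4 → posterior Normal(2/9, 1)
obs 4: x=-5/2 → posterior Normal(-3/11, 9/11)
obs 5: x=5/4 → posterior Normal(-1/26, 9/13)

-1/26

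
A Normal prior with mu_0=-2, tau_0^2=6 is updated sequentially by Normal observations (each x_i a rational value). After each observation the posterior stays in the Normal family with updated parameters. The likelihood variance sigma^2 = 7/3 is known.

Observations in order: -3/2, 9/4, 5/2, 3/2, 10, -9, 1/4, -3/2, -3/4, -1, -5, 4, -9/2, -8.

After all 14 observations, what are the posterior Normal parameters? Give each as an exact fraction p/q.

mu_0=-415/518, tau_0^2=6/37

obs 1: x=-3/2 → posterior Normal(-41/25, 42/25)
obs 2: x=9/4 → posterior Normal(-1/86, 42/43)
obs 3: x=5/2 → posterior Normal(89/122, 42/61)
obs 4: x=3/2 → posterior Normal(143/158, 42/79)
obs 5: x=10 → posterior Normal(503/194, 42/97)
obs 6: x=-9 → posterior Normal(179/230, 42/115)
obs 7: x=1/4 → posterior Normal(94/133, 6/19)
obs 8: x=-3/2 → posterior Normal(67/151, 42/151)
obs 9: x=-3/4 → posterior Normal(107/338, 42/169)
obs 10: x=-1 → posterior Normal(71/374, 42/187)
obs 11: x=-5 → posterior Normal(-109/410, 42/205)
obs 12: x=4 → posterior Normal(35/446, 42/223)
obs 13: x=-9/2 → posterior Normal(-127/482, 42/241)
obs 14: x=-8 → posterior Normal(-415/518, 6/37)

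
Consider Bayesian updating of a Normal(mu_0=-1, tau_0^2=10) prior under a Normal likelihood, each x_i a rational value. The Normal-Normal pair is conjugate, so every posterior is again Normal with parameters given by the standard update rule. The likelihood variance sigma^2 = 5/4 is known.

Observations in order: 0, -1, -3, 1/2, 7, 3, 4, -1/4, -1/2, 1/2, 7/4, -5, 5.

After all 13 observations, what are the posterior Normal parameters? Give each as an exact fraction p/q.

obs 1: x=0 → posterior Normal(-1/9, 10/9)
obs 2: x=-1 → posterior Normal(-9/17, 10/17)
obs 3: x=-3 → posterior Normal(-33/25, 2/5)
obs 4: x=1/2 → posterior Normal(-29/33, 10/33)
obs 5: x=7 → posterior Normal(27/41, 10/41)
obs 6: x=3 → posterior Normal(51/49, 10/49)
obs 7: x=4 → posterior Normal(83/57, 10/57)
obs 8: x=-1/4 → posterior Normal(81/65, 2/13)
obs 9: x=-1/2 → posterior Normal(77/73, 10/73)
obs 10: x=1/2 → posterior Normal(1, 10/81)
obs 11: x=7/4 → posterior Normal(95/89, 10/89)
obs 12: x=-5 → posterior Normal(55/97, 10/97)
obs 13: x=5 → posterior Normal(19/21, 2/21)

mu_0=19/21, tau_0^2=2/21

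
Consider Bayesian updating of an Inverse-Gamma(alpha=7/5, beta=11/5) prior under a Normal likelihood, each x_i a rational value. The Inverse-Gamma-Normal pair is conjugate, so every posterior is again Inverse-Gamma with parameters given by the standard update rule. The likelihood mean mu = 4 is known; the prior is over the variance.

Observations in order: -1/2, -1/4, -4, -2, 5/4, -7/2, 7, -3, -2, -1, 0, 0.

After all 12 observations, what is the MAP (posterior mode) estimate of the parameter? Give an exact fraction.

681/32

obs 1: x=-1/2 → posterior Inverse-Gamma(19/10, 493/40)
obs 2: x=-1/4 → posterior Inverse-Gamma(12/5, 3417/160)
obs 3: x=-4 → posterior Inverse-Gamma(29/10, 8537/160)
obs 4: x=-2 → posterior Inverse-Gamma(17/5, 11417/160)
obs 5: x=5/4 → posterior Inverse-Gamma(39/10, 6011/80)
obs 6: x=-7/2 → posterior Inverse-Gamma(22/5, 8261/80)
obs 7: x=7 → posterior Inverse-Gamma(49/10, 8621/80)
obs 8: x=-3 → posterior Inverse-Gamma(27/5, 10581/80)
obs 9: x=-2 → posterior Inverse-Gamma(59/10, 12021/80)
obs 10: x=-1 → posterior Inverse-Gamma(32/5, 13021/80)
obs 11: x=0 → posterior Inverse-Gamma(69/10, 13661/80)
obs 12: x=0 → posterior Inverse-Gamma(37/5, 14301/80)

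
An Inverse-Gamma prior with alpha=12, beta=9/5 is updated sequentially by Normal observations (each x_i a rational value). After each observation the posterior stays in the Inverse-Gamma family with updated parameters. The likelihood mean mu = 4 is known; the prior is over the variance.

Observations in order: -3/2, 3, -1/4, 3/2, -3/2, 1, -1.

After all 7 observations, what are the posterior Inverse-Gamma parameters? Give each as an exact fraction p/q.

alpha=31/2, beta=9873/160

obs 1: x=-3/2 → posterior Inverse-Gamma(25/2, 677/40)
obs 2: x=3 → posterior Inverse-Gamma(13, 697/40)
obs 3: x=-1/4 → posterior Inverse-Gamma(27/2, 4233/160)
obs 4: x=3/2 → posterior Inverse-Gamma(14, 4733/160)
obs 5: x=-3/2 → posterior Inverse-Gamma(29/2, 7153/160)
obs 6: x=1 → posterior Inverse-Gamma(15, 7873/160)
obs 7: x=-1 → posterior Inverse-Gamma(31/2, 9873/160)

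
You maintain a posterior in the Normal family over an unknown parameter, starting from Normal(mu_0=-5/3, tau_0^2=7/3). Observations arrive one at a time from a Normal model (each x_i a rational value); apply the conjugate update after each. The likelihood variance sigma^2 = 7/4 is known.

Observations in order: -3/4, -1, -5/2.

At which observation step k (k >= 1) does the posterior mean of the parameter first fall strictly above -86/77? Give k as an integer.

obs 1: x=-3/4 → posterior Normal(-8/7, 1)
obs 2: x=-1 → posterior Normal(-12/11, 7/11)
obs 3: x=-5/2 → posterior Normal(-22/15, 7/15)

k = 2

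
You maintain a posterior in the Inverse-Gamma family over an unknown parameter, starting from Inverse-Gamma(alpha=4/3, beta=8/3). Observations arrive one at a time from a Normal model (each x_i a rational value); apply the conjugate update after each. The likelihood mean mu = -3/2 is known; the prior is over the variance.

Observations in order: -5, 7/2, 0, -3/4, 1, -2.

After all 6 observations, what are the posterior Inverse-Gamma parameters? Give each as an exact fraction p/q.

obs 1: x=-5 → posterior Inverse-Gamma(11/6, 211/24)
obs 2: x=7/2 → posterior Inverse-Gamma(7/3, 511/24)
obs 3: x=0 → posterior Inverse-Gamma(17/6, 269/12)
obs 4: x=-3/4 → posterior Inverse-Gamma(10/3, 2179/96)
obs 5: x=1 → posterior Inverse-Gamma(23/6, 2479/96)
obs 6: x=-2 → posterior Inverse-Gamma(13/3, 2491/96)

alpha=13/3, beta=2491/96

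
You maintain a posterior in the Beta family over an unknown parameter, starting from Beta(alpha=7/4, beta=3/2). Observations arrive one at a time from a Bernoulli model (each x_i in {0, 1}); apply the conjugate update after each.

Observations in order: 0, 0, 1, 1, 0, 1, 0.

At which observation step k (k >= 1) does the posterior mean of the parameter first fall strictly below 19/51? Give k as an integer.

k = 2

obs 1: x=0 → posterior Beta(7/4, 5/2)
obs 2: x=0 → posterior Beta(7/4, 7/2)
obs 3: x=1 → posterior Beta(11/4, 7/2)
obs 4: x=1 → posterior Beta(15/4, 7/2)
obs 5: x=0 → posterior Beta(15/4, 9/2)
obs 6: x=1 → posterior Beta(19/4, 9/2)
obs 7: x=0 → posterior Beta(19/4, 11/2)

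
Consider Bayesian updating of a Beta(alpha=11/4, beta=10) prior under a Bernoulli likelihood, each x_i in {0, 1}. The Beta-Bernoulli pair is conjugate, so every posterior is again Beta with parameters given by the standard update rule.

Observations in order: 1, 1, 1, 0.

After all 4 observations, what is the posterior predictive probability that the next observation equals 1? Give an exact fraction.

23/67

obs 1: x=1 → posterior Beta(15/4, 10)
obs 2: x=1 → posterior Beta(19/4, 10)
obs 3: x=1 → posterior Beta(23/4, 10)
obs 4: x=0 → posterior Beta(23/4, 11)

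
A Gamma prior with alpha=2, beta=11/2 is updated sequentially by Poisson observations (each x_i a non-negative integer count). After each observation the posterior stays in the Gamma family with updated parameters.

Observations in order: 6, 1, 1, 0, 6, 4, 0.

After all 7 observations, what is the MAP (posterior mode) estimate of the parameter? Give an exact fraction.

obs 1: x=6 → posterior Gamma(8, 13/2)
obs 2: x=1 → posterior Gamma(9, 15/2)
obs 3: x=1 → posterior Gamma(10, 17/2)
obs 4: x=0 → posterior Gamma(10, 19/2)
obs 5: x=6 → posterior Gamma(16, 21/2)
obs 6: x=4 → posterior Gamma(20, 23/2)
obs 7: x=0 → posterior Gamma(20, 25/2)

38/25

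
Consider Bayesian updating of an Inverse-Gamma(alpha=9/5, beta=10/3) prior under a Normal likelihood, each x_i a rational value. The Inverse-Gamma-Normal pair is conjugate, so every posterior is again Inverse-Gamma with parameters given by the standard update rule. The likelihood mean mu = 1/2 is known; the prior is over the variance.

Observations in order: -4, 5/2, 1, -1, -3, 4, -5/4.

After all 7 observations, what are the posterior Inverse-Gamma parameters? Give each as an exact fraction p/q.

obs 1: x=-4 → posterior Inverse-Gamma(23/10, 323/24)
obs 2: x=5/2 → posterior Inverse-Gamma(14/5, 371/24)
obs 3: x=1 → posterior Inverse-Gamma(33/10, 187/12)
obs 4: x=-1 → posterior Inverse-Gamma(19/5, 401/24)
obs 5: x=-3 → posterior Inverse-Gamma(43/10, 137/6)
obs 6: x=4 → posterior Inverse-Gamma(24/5, 695/24)
obs 7: x=-5/4 → posterior Inverse-Gamma(53/10, 2927/96)

alpha=53/10, beta=2927/96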